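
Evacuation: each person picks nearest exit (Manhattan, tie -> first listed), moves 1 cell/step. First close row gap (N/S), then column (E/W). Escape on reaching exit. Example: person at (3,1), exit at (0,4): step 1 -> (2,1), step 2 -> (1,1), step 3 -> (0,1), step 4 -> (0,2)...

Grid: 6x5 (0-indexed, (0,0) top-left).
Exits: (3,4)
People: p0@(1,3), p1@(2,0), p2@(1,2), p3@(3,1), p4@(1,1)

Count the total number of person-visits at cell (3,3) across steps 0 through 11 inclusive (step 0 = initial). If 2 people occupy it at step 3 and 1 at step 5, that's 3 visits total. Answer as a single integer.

Answer: 5

Derivation:
Step 0: p0@(1,3) p1@(2,0) p2@(1,2) p3@(3,1) p4@(1,1) -> at (3,3): 0 [-], cum=0
Step 1: p0@(2,3) p1@(3,0) p2@(2,2) p3@(3,2) p4@(2,1) -> at (3,3): 0 [-], cum=0
Step 2: p0@(3,3) p1@(3,1) p2@(3,2) p3@(3,3) p4@(3,1) -> at (3,3): 2 [p0,p3], cum=2
Step 3: p0@ESC p1@(3,2) p2@(3,3) p3@ESC p4@(3,2) -> at (3,3): 1 [p2], cum=3
Step 4: p0@ESC p1@(3,3) p2@ESC p3@ESC p4@(3,3) -> at (3,3): 2 [p1,p4], cum=5
Step 5: p0@ESC p1@ESC p2@ESC p3@ESC p4@ESC -> at (3,3): 0 [-], cum=5
Total visits = 5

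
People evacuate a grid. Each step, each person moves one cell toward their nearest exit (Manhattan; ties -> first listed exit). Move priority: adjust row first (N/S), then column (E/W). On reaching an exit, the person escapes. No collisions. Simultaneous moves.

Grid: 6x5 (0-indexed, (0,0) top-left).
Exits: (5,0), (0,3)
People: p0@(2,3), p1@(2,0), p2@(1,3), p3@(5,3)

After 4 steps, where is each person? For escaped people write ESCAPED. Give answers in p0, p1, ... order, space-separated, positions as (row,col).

Step 1: p0:(2,3)->(1,3) | p1:(2,0)->(3,0) | p2:(1,3)->(0,3)->EXIT | p3:(5,3)->(5,2)
Step 2: p0:(1,3)->(0,3)->EXIT | p1:(3,0)->(4,0) | p2:escaped | p3:(5,2)->(5,1)
Step 3: p0:escaped | p1:(4,0)->(5,0)->EXIT | p2:escaped | p3:(5,1)->(5,0)->EXIT

ESCAPED ESCAPED ESCAPED ESCAPED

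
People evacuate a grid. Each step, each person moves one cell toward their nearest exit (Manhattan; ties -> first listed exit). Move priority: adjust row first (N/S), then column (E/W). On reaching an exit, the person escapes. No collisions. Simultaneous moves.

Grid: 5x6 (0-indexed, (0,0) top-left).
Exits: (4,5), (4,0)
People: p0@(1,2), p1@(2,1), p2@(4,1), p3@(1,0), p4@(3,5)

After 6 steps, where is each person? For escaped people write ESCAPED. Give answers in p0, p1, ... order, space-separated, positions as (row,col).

Step 1: p0:(1,2)->(2,2) | p1:(2,1)->(3,1) | p2:(4,1)->(4,0)->EXIT | p3:(1,0)->(2,0) | p4:(3,5)->(4,5)->EXIT
Step 2: p0:(2,2)->(3,2) | p1:(3,1)->(4,1) | p2:escaped | p3:(2,0)->(3,0) | p4:escaped
Step 3: p0:(3,2)->(4,2) | p1:(4,1)->(4,0)->EXIT | p2:escaped | p3:(3,0)->(4,0)->EXIT | p4:escaped
Step 4: p0:(4,2)->(4,1) | p1:escaped | p2:escaped | p3:escaped | p4:escaped
Step 5: p0:(4,1)->(4,0)->EXIT | p1:escaped | p2:escaped | p3:escaped | p4:escaped

ESCAPED ESCAPED ESCAPED ESCAPED ESCAPED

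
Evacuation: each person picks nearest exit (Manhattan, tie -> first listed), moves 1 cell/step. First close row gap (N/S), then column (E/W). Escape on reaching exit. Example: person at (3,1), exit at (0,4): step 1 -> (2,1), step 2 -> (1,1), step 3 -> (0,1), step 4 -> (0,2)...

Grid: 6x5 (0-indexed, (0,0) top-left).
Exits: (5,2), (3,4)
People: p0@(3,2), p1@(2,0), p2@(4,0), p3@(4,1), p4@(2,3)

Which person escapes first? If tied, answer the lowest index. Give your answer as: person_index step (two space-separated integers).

Step 1: p0:(3,2)->(4,2) | p1:(2,0)->(3,0) | p2:(4,0)->(5,0) | p3:(4,1)->(5,1) | p4:(2,3)->(3,3)
Step 2: p0:(4,2)->(5,2)->EXIT | p1:(3,0)->(4,0) | p2:(5,0)->(5,1) | p3:(5,1)->(5,2)->EXIT | p4:(3,3)->(3,4)->EXIT
Step 3: p0:escaped | p1:(4,0)->(5,0) | p2:(5,1)->(5,2)->EXIT | p3:escaped | p4:escaped
Step 4: p0:escaped | p1:(5,0)->(5,1) | p2:escaped | p3:escaped | p4:escaped
Step 5: p0:escaped | p1:(5,1)->(5,2)->EXIT | p2:escaped | p3:escaped | p4:escaped
Exit steps: [2, 5, 3, 2, 2]
First to escape: p0 at step 2

Answer: 0 2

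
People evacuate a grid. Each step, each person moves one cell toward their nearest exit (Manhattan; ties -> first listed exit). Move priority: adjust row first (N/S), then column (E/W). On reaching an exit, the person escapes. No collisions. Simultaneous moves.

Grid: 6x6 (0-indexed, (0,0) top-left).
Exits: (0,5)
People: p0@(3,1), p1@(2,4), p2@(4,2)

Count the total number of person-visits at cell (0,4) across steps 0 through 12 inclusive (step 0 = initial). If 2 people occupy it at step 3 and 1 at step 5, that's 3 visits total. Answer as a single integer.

Step 0: p0@(3,1) p1@(2,4) p2@(4,2) -> at (0,4): 0 [-], cum=0
Step 1: p0@(2,1) p1@(1,4) p2@(3,2) -> at (0,4): 0 [-], cum=0
Step 2: p0@(1,1) p1@(0,4) p2@(2,2) -> at (0,4): 1 [p1], cum=1
Step 3: p0@(0,1) p1@ESC p2@(1,2) -> at (0,4): 0 [-], cum=1
Step 4: p0@(0,2) p1@ESC p2@(0,2) -> at (0,4): 0 [-], cum=1
Step 5: p0@(0,3) p1@ESC p2@(0,3) -> at (0,4): 0 [-], cum=1
Step 6: p0@(0,4) p1@ESC p2@(0,4) -> at (0,4): 2 [p0,p2], cum=3
Step 7: p0@ESC p1@ESC p2@ESC -> at (0,4): 0 [-], cum=3
Total visits = 3

Answer: 3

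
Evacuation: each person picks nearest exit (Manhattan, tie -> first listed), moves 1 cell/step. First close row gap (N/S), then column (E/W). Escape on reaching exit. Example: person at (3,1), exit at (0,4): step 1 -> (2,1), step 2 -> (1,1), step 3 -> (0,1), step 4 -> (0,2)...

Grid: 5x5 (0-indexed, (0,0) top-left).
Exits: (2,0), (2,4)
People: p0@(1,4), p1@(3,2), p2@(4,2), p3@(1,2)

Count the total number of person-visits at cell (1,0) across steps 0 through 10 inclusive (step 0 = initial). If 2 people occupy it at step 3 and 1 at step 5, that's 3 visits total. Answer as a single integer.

Answer: 0

Derivation:
Step 0: p0@(1,4) p1@(3,2) p2@(4,2) p3@(1,2) -> at (1,0): 0 [-], cum=0
Step 1: p0@ESC p1@(2,2) p2@(3,2) p3@(2,2) -> at (1,0): 0 [-], cum=0
Step 2: p0@ESC p1@(2,1) p2@(2,2) p3@(2,1) -> at (1,0): 0 [-], cum=0
Step 3: p0@ESC p1@ESC p2@(2,1) p3@ESC -> at (1,0): 0 [-], cum=0
Step 4: p0@ESC p1@ESC p2@ESC p3@ESC -> at (1,0): 0 [-], cum=0
Total visits = 0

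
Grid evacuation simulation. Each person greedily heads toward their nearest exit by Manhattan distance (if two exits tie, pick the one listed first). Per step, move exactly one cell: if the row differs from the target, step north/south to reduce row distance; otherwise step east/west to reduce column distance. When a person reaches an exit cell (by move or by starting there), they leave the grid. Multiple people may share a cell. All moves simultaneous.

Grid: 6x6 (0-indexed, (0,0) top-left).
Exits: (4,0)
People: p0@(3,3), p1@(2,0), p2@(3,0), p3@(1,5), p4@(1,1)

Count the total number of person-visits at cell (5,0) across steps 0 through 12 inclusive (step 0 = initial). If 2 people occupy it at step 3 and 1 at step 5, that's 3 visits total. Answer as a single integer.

Step 0: p0@(3,3) p1@(2,0) p2@(3,0) p3@(1,5) p4@(1,1) -> at (5,0): 0 [-], cum=0
Step 1: p0@(4,3) p1@(3,0) p2@ESC p3@(2,5) p4@(2,1) -> at (5,0): 0 [-], cum=0
Step 2: p0@(4,2) p1@ESC p2@ESC p3@(3,5) p4@(3,1) -> at (5,0): 0 [-], cum=0
Step 3: p0@(4,1) p1@ESC p2@ESC p3@(4,5) p4@(4,1) -> at (5,0): 0 [-], cum=0
Step 4: p0@ESC p1@ESC p2@ESC p3@(4,4) p4@ESC -> at (5,0): 0 [-], cum=0
Step 5: p0@ESC p1@ESC p2@ESC p3@(4,3) p4@ESC -> at (5,0): 0 [-], cum=0
Step 6: p0@ESC p1@ESC p2@ESC p3@(4,2) p4@ESC -> at (5,0): 0 [-], cum=0
Step 7: p0@ESC p1@ESC p2@ESC p3@(4,1) p4@ESC -> at (5,0): 0 [-], cum=0
Step 8: p0@ESC p1@ESC p2@ESC p3@ESC p4@ESC -> at (5,0): 0 [-], cum=0
Total visits = 0

Answer: 0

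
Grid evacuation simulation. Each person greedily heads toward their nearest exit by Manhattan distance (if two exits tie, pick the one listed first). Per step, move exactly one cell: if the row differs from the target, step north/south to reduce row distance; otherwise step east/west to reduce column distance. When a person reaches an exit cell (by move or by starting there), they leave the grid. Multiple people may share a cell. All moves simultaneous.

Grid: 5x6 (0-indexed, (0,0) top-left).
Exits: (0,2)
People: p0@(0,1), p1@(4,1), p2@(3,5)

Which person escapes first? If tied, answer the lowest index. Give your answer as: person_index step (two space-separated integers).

Step 1: p0:(0,1)->(0,2)->EXIT | p1:(4,1)->(3,1) | p2:(3,5)->(2,5)
Step 2: p0:escaped | p1:(3,1)->(2,1) | p2:(2,5)->(1,5)
Step 3: p0:escaped | p1:(2,1)->(1,1) | p2:(1,5)->(0,5)
Step 4: p0:escaped | p1:(1,1)->(0,1) | p2:(0,5)->(0,4)
Step 5: p0:escaped | p1:(0,1)->(0,2)->EXIT | p2:(0,4)->(0,3)
Step 6: p0:escaped | p1:escaped | p2:(0,3)->(0,2)->EXIT
Exit steps: [1, 5, 6]
First to escape: p0 at step 1

Answer: 0 1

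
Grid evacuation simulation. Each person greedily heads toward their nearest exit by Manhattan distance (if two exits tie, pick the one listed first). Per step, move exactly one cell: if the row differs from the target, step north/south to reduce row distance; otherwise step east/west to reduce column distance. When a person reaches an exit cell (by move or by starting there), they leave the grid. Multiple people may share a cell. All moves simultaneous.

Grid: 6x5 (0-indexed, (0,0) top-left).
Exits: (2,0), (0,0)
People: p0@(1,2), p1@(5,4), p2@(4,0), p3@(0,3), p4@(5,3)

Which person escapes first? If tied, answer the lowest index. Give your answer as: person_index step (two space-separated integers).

Step 1: p0:(1,2)->(2,2) | p1:(5,4)->(4,4) | p2:(4,0)->(3,0) | p3:(0,3)->(0,2) | p4:(5,3)->(4,3)
Step 2: p0:(2,2)->(2,1) | p1:(4,4)->(3,4) | p2:(3,0)->(2,0)->EXIT | p3:(0,2)->(0,1) | p4:(4,3)->(3,3)
Step 3: p0:(2,1)->(2,0)->EXIT | p1:(3,4)->(2,4) | p2:escaped | p3:(0,1)->(0,0)->EXIT | p4:(3,3)->(2,3)
Step 4: p0:escaped | p1:(2,4)->(2,3) | p2:escaped | p3:escaped | p4:(2,3)->(2,2)
Step 5: p0:escaped | p1:(2,3)->(2,2) | p2:escaped | p3:escaped | p4:(2,2)->(2,1)
Step 6: p0:escaped | p1:(2,2)->(2,1) | p2:escaped | p3:escaped | p4:(2,1)->(2,0)->EXIT
Step 7: p0:escaped | p1:(2,1)->(2,0)->EXIT | p2:escaped | p3:escaped | p4:escaped
Exit steps: [3, 7, 2, 3, 6]
First to escape: p2 at step 2

Answer: 2 2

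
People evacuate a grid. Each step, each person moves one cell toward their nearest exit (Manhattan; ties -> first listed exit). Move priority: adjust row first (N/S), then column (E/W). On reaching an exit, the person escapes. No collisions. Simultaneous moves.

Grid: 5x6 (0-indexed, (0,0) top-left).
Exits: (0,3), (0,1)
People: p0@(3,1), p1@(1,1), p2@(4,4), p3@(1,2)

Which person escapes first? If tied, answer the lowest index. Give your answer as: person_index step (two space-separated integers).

Answer: 1 1

Derivation:
Step 1: p0:(3,1)->(2,1) | p1:(1,1)->(0,1)->EXIT | p2:(4,4)->(3,4) | p3:(1,2)->(0,2)
Step 2: p0:(2,1)->(1,1) | p1:escaped | p2:(3,4)->(2,4) | p3:(0,2)->(0,3)->EXIT
Step 3: p0:(1,1)->(0,1)->EXIT | p1:escaped | p2:(2,4)->(1,4) | p3:escaped
Step 4: p0:escaped | p1:escaped | p2:(1,4)->(0,4) | p3:escaped
Step 5: p0:escaped | p1:escaped | p2:(0,4)->(0,3)->EXIT | p3:escaped
Exit steps: [3, 1, 5, 2]
First to escape: p1 at step 1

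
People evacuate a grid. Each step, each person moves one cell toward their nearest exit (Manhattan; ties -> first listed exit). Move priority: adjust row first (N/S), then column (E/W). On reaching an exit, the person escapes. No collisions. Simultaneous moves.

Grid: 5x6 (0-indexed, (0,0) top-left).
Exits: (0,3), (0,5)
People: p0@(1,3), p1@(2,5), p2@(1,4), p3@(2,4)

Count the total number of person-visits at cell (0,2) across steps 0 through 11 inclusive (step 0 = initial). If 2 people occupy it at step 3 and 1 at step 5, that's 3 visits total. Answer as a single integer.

Step 0: p0@(1,3) p1@(2,5) p2@(1,4) p3@(2,4) -> at (0,2): 0 [-], cum=0
Step 1: p0@ESC p1@(1,5) p2@(0,4) p3@(1,4) -> at (0,2): 0 [-], cum=0
Step 2: p0@ESC p1@ESC p2@ESC p3@(0,4) -> at (0,2): 0 [-], cum=0
Step 3: p0@ESC p1@ESC p2@ESC p3@ESC -> at (0,2): 0 [-], cum=0
Total visits = 0

Answer: 0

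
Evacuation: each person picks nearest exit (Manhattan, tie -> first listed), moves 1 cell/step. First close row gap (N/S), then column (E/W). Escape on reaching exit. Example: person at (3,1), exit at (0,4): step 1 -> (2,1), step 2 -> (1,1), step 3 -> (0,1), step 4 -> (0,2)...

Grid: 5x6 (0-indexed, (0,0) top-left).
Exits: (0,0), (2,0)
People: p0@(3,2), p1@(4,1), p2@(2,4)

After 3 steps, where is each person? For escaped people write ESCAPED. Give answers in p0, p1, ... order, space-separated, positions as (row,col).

Step 1: p0:(3,2)->(2,2) | p1:(4,1)->(3,1) | p2:(2,4)->(2,3)
Step 2: p0:(2,2)->(2,1) | p1:(3,1)->(2,1) | p2:(2,3)->(2,2)
Step 3: p0:(2,1)->(2,0)->EXIT | p1:(2,1)->(2,0)->EXIT | p2:(2,2)->(2,1)

ESCAPED ESCAPED (2,1)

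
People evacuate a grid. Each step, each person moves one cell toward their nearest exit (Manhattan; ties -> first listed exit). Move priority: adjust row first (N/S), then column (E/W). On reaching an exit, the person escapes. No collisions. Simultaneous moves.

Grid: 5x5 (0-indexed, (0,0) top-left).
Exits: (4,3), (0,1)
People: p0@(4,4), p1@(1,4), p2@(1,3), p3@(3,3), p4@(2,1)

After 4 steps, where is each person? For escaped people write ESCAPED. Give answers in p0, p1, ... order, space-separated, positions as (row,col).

Step 1: p0:(4,4)->(4,3)->EXIT | p1:(1,4)->(2,4) | p2:(1,3)->(2,3) | p3:(3,3)->(4,3)->EXIT | p4:(2,1)->(1,1)
Step 2: p0:escaped | p1:(2,4)->(3,4) | p2:(2,3)->(3,3) | p3:escaped | p4:(1,1)->(0,1)->EXIT
Step 3: p0:escaped | p1:(3,4)->(4,4) | p2:(3,3)->(4,3)->EXIT | p3:escaped | p4:escaped
Step 4: p0:escaped | p1:(4,4)->(4,3)->EXIT | p2:escaped | p3:escaped | p4:escaped

ESCAPED ESCAPED ESCAPED ESCAPED ESCAPED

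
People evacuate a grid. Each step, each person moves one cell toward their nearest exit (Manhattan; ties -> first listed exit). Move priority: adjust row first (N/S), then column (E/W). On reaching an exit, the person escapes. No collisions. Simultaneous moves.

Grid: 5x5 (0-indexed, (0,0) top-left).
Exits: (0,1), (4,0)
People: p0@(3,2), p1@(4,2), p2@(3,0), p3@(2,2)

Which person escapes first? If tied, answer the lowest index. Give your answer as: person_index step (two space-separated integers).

Answer: 2 1

Derivation:
Step 1: p0:(3,2)->(4,2) | p1:(4,2)->(4,1) | p2:(3,0)->(4,0)->EXIT | p3:(2,2)->(1,2)
Step 2: p0:(4,2)->(4,1) | p1:(4,1)->(4,0)->EXIT | p2:escaped | p3:(1,2)->(0,2)
Step 3: p0:(4,1)->(4,0)->EXIT | p1:escaped | p2:escaped | p3:(0,2)->(0,1)->EXIT
Exit steps: [3, 2, 1, 3]
First to escape: p2 at step 1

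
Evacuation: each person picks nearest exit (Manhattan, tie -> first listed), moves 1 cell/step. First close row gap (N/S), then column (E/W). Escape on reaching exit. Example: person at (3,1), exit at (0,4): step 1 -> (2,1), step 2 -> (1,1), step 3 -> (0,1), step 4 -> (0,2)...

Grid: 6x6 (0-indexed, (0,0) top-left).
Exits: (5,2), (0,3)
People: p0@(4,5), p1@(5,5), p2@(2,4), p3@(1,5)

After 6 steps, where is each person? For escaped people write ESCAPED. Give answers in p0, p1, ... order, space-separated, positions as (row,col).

Step 1: p0:(4,5)->(5,5) | p1:(5,5)->(5,4) | p2:(2,4)->(1,4) | p3:(1,5)->(0,5)
Step 2: p0:(5,5)->(5,4) | p1:(5,4)->(5,3) | p2:(1,4)->(0,4) | p3:(0,5)->(0,4)
Step 3: p0:(5,4)->(5,3) | p1:(5,3)->(5,2)->EXIT | p2:(0,4)->(0,3)->EXIT | p3:(0,4)->(0,3)->EXIT
Step 4: p0:(5,3)->(5,2)->EXIT | p1:escaped | p2:escaped | p3:escaped

ESCAPED ESCAPED ESCAPED ESCAPED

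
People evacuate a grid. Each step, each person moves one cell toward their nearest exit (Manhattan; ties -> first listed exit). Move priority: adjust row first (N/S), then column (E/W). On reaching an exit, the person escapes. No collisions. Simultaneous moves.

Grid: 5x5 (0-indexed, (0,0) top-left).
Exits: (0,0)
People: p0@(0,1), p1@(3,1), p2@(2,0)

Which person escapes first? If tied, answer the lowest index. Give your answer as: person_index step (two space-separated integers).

Step 1: p0:(0,1)->(0,0)->EXIT | p1:(3,1)->(2,1) | p2:(2,0)->(1,0)
Step 2: p0:escaped | p1:(2,1)->(1,1) | p2:(1,0)->(0,0)->EXIT
Step 3: p0:escaped | p1:(1,1)->(0,1) | p2:escaped
Step 4: p0:escaped | p1:(0,1)->(0,0)->EXIT | p2:escaped
Exit steps: [1, 4, 2]
First to escape: p0 at step 1

Answer: 0 1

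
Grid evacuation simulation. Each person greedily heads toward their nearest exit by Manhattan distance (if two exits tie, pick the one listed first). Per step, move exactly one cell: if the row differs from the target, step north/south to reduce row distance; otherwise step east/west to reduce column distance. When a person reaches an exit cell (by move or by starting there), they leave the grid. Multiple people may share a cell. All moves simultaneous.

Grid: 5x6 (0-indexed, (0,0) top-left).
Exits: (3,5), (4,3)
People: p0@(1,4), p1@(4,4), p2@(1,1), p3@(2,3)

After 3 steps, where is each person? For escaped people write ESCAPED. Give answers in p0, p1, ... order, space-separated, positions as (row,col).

Step 1: p0:(1,4)->(2,4) | p1:(4,4)->(4,3)->EXIT | p2:(1,1)->(2,1) | p3:(2,3)->(3,3)
Step 2: p0:(2,4)->(3,4) | p1:escaped | p2:(2,1)->(3,1) | p3:(3,3)->(4,3)->EXIT
Step 3: p0:(3,4)->(3,5)->EXIT | p1:escaped | p2:(3,1)->(4,1) | p3:escaped

ESCAPED ESCAPED (4,1) ESCAPED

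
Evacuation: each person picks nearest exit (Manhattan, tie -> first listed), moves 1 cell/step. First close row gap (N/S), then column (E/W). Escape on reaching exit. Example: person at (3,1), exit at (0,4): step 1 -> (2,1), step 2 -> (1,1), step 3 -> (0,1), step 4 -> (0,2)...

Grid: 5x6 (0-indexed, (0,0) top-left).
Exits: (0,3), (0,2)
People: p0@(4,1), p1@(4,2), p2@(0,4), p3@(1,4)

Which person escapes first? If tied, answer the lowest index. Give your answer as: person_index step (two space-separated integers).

Step 1: p0:(4,1)->(3,1) | p1:(4,2)->(3,2) | p2:(0,4)->(0,3)->EXIT | p3:(1,4)->(0,4)
Step 2: p0:(3,1)->(2,1) | p1:(3,2)->(2,2) | p2:escaped | p3:(0,4)->(0,3)->EXIT
Step 3: p0:(2,1)->(1,1) | p1:(2,2)->(1,2) | p2:escaped | p3:escaped
Step 4: p0:(1,1)->(0,1) | p1:(1,2)->(0,2)->EXIT | p2:escaped | p3:escaped
Step 5: p0:(0,1)->(0,2)->EXIT | p1:escaped | p2:escaped | p3:escaped
Exit steps: [5, 4, 1, 2]
First to escape: p2 at step 1

Answer: 2 1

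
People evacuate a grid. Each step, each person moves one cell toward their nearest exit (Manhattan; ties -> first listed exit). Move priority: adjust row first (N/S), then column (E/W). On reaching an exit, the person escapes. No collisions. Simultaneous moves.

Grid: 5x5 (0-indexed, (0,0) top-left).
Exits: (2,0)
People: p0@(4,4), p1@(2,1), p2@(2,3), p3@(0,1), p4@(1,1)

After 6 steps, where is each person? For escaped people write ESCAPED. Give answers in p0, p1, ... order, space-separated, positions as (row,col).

Step 1: p0:(4,4)->(3,4) | p1:(2,1)->(2,0)->EXIT | p2:(2,3)->(2,2) | p3:(0,1)->(1,1) | p4:(1,1)->(2,1)
Step 2: p0:(3,4)->(2,4) | p1:escaped | p2:(2,2)->(2,1) | p3:(1,1)->(2,1) | p4:(2,1)->(2,0)->EXIT
Step 3: p0:(2,4)->(2,3) | p1:escaped | p2:(2,1)->(2,0)->EXIT | p3:(2,1)->(2,0)->EXIT | p4:escaped
Step 4: p0:(2,3)->(2,2) | p1:escaped | p2:escaped | p3:escaped | p4:escaped
Step 5: p0:(2,2)->(2,1) | p1:escaped | p2:escaped | p3:escaped | p4:escaped
Step 6: p0:(2,1)->(2,0)->EXIT | p1:escaped | p2:escaped | p3:escaped | p4:escaped

ESCAPED ESCAPED ESCAPED ESCAPED ESCAPED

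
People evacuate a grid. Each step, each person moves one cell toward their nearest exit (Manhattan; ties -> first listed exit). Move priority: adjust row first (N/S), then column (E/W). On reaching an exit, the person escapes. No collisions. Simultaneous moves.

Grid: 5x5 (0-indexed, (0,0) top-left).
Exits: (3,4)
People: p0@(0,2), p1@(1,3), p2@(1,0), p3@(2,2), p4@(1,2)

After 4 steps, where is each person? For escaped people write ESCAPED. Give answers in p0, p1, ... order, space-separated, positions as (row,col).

Step 1: p0:(0,2)->(1,2) | p1:(1,3)->(2,3) | p2:(1,0)->(2,0) | p3:(2,2)->(3,2) | p4:(1,2)->(2,2)
Step 2: p0:(1,2)->(2,2) | p1:(2,3)->(3,3) | p2:(2,0)->(3,0) | p3:(3,2)->(3,3) | p4:(2,2)->(3,2)
Step 3: p0:(2,2)->(3,2) | p1:(3,3)->(3,4)->EXIT | p2:(3,0)->(3,1) | p3:(3,3)->(3,4)->EXIT | p4:(3,2)->(3,3)
Step 4: p0:(3,2)->(3,3) | p1:escaped | p2:(3,1)->(3,2) | p3:escaped | p4:(3,3)->(3,4)->EXIT

(3,3) ESCAPED (3,2) ESCAPED ESCAPED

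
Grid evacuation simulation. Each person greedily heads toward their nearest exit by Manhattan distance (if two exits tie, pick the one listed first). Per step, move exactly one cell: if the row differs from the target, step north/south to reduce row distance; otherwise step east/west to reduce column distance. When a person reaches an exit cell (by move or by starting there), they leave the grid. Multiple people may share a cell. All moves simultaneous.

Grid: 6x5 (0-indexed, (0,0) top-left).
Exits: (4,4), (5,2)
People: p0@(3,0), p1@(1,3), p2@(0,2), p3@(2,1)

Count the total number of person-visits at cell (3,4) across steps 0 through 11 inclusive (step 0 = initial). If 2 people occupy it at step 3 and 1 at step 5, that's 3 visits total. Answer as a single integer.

Answer: 0

Derivation:
Step 0: p0@(3,0) p1@(1,3) p2@(0,2) p3@(2,1) -> at (3,4): 0 [-], cum=0
Step 1: p0@(4,0) p1@(2,3) p2@(1,2) p3@(3,1) -> at (3,4): 0 [-], cum=0
Step 2: p0@(5,0) p1@(3,3) p2@(2,2) p3@(4,1) -> at (3,4): 0 [-], cum=0
Step 3: p0@(5,1) p1@(4,3) p2@(3,2) p3@(5,1) -> at (3,4): 0 [-], cum=0
Step 4: p0@ESC p1@ESC p2@(4,2) p3@ESC -> at (3,4): 0 [-], cum=0
Step 5: p0@ESC p1@ESC p2@ESC p3@ESC -> at (3,4): 0 [-], cum=0
Total visits = 0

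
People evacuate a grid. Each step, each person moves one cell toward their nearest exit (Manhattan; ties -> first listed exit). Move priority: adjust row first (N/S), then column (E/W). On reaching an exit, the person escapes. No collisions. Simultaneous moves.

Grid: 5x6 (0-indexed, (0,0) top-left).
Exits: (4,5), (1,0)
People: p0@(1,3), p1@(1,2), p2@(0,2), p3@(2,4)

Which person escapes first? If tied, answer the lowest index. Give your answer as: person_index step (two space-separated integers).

Step 1: p0:(1,3)->(1,2) | p1:(1,2)->(1,1) | p2:(0,2)->(1,2) | p3:(2,4)->(3,4)
Step 2: p0:(1,2)->(1,1) | p1:(1,1)->(1,0)->EXIT | p2:(1,2)->(1,1) | p3:(3,4)->(4,4)
Step 3: p0:(1,1)->(1,0)->EXIT | p1:escaped | p2:(1,1)->(1,0)->EXIT | p3:(4,4)->(4,5)->EXIT
Exit steps: [3, 2, 3, 3]
First to escape: p1 at step 2

Answer: 1 2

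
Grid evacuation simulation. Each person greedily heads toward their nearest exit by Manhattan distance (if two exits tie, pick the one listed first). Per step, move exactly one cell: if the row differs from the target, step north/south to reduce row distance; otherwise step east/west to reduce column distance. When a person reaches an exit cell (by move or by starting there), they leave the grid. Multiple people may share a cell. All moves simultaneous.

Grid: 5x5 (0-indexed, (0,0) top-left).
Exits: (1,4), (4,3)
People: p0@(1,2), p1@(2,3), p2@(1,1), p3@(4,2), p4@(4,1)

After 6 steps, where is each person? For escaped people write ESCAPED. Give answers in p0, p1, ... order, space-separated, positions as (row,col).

Step 1: p0:(1,2)->(1,3) | p1:(2,3)->(1,3) | p2:(1,1)->(1,2) | p3:(4,2)->(4,3)->EXIT | p4:(4,1)->(4,2)
Step 2: p0:(1,3)->(1,4)->EXIT | p1:(1,3)->(1,4)->EXIT | p2:(1,2)->(1,3) | p3:escaped | p4:(4,2)->(4,3)->EXIT
Step 3: p0:escaped | p1:escaped | p2:(1,3)->(1,4)->EXIT | p3:escaped | p4:escaped

ESCAPED ESCAPED ESCAPED ESCAPED ESCAPED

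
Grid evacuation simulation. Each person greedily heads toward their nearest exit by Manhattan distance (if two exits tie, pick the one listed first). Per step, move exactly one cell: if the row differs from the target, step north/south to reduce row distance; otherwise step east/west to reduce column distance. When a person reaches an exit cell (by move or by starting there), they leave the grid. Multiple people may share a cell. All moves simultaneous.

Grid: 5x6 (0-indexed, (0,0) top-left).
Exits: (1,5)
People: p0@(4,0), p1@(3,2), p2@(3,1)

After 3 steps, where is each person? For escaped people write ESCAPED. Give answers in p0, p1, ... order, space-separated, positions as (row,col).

Step 1: p0:(4,0)->(3,0) | p1:(3,2)->(2,2) | p2:(3,1)->(2,1)
Step 2: p0:(3,0)->(2,0) | p1:(2,2)->(1,2) | p2:(2,1)->(1,1)
Step 3: p0:(2,0)->(1,0) | p1:(1,2)->(1,3) | p2:(1,1)->(1,2)

(1,0) (1,3) (1,2)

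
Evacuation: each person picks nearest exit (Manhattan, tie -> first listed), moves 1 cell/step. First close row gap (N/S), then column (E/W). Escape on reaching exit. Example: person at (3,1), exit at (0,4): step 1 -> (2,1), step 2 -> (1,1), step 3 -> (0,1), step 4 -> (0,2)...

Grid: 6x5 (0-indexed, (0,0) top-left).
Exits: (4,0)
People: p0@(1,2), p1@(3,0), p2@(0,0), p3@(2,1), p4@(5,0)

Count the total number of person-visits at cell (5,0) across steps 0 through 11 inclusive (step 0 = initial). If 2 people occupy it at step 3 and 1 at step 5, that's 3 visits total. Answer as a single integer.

Step 0: p0@(1,2) p1@(3,0) p2@(0,0) p3@(2,1) p4@(5,0) -> at (5,0): 1 [p4], cum=1
Step 1: p0@(2,2) p1@ESC p2@(1,0) p3@(3,1) p4@ESC -> at (5,0): 0 [-], cum=1
Step 2: p0@(3,2) p1@ESC p2@(2,0) p3@(4,1) p4@ESC -> at (5,0): 0 [-], cum=1
Step 3: p0@(4,2) p1@ESC p2@(3,0) p3@ESC p4@ESC -> at (5,0): 0 [-], cum=1
Step 4: p0@(4,1) p1@ESC p2@ESC p3@ESC p4@ESC -> at (5,0): 0 [-], cum=1
Step 5: p0@ESC p1@ESC p2@ESC p3@ESC p4@ESC -> at (5,0): 0 [-], cum=1
Total visits = 1

Answer: 1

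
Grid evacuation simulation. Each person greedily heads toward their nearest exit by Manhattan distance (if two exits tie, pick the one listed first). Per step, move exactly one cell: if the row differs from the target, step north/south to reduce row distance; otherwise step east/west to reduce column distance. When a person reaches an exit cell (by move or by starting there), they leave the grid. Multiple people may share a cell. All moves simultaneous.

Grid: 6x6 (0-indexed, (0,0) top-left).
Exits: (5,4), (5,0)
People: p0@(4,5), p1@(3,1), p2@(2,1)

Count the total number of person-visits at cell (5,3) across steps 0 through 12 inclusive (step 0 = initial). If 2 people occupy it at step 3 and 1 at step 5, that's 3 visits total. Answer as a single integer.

Step 0: p0@(4,5) p1@(3,1) p2@(2,1) -> at (5,3): 0 [-], cum=0
Step 1: p0@(5,5) p1@(4,1) p2@(3,1) -> at (5,3): 0 [-], cum=0
Step 2: p0@ESC p1@(5,1) p2@(4,1) -> at (5,3): 0 [-], cum=0
Step 3: p0@ESC p1@ESC p2@(5,1) -> at (5,3): 0 [-], cum=0
Step 4: p0@ESC p1@ESC p2@ESC -> at (5,3): 0 [-], cum=0
Total visits = 0

Answer: 0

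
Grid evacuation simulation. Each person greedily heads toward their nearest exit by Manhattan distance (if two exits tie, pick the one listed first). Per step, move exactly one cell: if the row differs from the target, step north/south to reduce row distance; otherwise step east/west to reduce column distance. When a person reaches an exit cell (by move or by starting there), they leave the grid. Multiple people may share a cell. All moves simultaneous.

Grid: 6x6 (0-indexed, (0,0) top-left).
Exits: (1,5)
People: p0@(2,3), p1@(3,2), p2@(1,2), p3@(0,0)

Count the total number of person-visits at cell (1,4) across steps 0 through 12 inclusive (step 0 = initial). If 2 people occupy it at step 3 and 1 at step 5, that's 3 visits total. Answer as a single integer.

Step 0: p0@(2,3) p1@(3,2) p2@(1,2) p3@(0,0) -> at (1,4): 0 [-], cum=0
Step 1: p0@(1,3) p1@(2,2) p2@(1,3) p3@(1,0) -> at (1,4): 0 [-], cum=0
Step 2: p0@(1,4) p1@(1,2) p2@(1,4) p3@(1,1) -> at (1,4): 2 [p0,p2], cum=2
Step 3: p0@ESC p1@(1,3) p2@ESC p3@(1,2) -> at (1,4): 0 [-], cum=2
Step 4: p0@ESC p1@(1,4) p2@ESC p3@(1,3) -> at (1,4): 1 [p1], cum=3
Step 5: p0@ESC p1@ESC p2@ESC p3@(1,4) -> at (1,4): 1 [p3], cum=4
Step 6: p0@ESC p1@ESC p2@ESC p3@ESC -> at (1,4): 0 [-], cum=4
Total visits = 4

Answer: 4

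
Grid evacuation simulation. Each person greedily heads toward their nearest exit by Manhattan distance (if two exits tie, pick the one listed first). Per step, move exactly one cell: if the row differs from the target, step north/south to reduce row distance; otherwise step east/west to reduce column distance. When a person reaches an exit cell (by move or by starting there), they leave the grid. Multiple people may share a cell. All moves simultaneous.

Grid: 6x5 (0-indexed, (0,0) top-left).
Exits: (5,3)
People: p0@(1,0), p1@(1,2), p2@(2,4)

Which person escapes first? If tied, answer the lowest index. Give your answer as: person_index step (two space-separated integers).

Step 1: p0:(1,0)->(2,0) | p1:(1,2)->(2,2) | p2:(2,4)->(3,4)
Step 2: p0:(2,0)->(3,0) | p1:(2,2)->(3,2) | p2:(3,4)->(4,4)
Step 3: p0:(3,0)->(4,0) | p1:(3,2)->(4,2) | p2:(4,4)->(5,4)
Step 4: p0:(4,0)->(5,0) | p1:(4,2)->(5,2) | p2:(5,4)->(5,3)->EXIT
Step 5: p0:(5,0)->(5,1) | p1:(5,2)->(5,3)->EXIT | p2:escaped
Step 6: p0:(5,1)->(5,2) | p1:escaped | p2:escaped
Step 7: p0:(5,2)->(5,3)->EXIT | p1:escaped | p2:escaped
Exit steps: [7, 5, 4]
First to escape: p2 at step 4

Answer: 2 4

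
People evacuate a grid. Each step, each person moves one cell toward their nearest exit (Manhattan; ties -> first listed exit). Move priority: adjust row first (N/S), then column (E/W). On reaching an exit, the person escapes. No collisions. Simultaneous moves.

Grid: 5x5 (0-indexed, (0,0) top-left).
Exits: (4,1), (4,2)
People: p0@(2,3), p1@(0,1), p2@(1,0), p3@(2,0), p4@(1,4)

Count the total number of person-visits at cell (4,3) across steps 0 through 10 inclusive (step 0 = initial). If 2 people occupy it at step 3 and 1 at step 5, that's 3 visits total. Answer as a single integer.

Answer: 2

Derivation:
Step 0: p0@(2,3) p1@(0,1) p2@(1,0) p3@(2,0) p4@(1,4) -> at (4,3): 0 [-], cum=0
Step 1: p0@(3,3) p1@(1,1) p2@(2,0) p3@(3,0) p4@(2,4) -> at (4,3): 0 [-], cum=0
Step 2: p0@(4,3) p1@(2,1) p2@(3,0) p3@(4,0) p4@(3,4) -> at (4,3): 1 [p0], cum=1
Step 3: p0@ESC p1@(3,1) p2@(4,0) p3@ESC p4@(4,4) -> at (4,3): 0 [-], cum=1
Step 4: p0@ESC p1@ESC p2@ESC p3@ESC p4@(4,3) -> at (4,3): 1 [p4], cum=2
Step 5: p0@ESC p1@ESC p2@ESC p3@ESC p4@ESC -> at (4,3): 0 [-], cum=2
Total visits = 2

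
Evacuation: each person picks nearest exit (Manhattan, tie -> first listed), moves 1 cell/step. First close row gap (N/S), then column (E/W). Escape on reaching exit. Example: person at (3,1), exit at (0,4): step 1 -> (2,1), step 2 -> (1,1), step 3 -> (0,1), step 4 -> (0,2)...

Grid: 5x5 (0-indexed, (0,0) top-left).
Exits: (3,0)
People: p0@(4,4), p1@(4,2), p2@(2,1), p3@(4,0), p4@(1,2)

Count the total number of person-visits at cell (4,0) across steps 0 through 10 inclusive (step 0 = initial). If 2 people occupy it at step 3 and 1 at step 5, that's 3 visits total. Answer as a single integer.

Answer: 1

Derivation:
Step 0: p0@(4,4) p1@(4,2) p2@(2,1) p3@(4,0) p4@(1,2) -> at (4,0): 1 [p3], cum=1
Step 1: p0@(3,4) p1@(3,2) p2@(3,1) p3@ESC p4@(2,2) -> at (4,0): 0 [-], cum=1
Step 2: p0@(3,3) p1@(3,1) p2@ESC p3@ESC p4@(3,2) -> at (4,0): 0 [-], cum=1
Step 3: p0@(3,2) p1@ESC p2@ESC p3@ESC p4@(3,1) -> at (4,0): 0 [-], cum=1
Step 4: p0@(3,1) p1@ESC p2@ESC p3@ESC p4@ESC -> at (4,0): 0 [-], cum=1
Step 5: p0@ESC p1@ESC p2@ESC p3@ESC p4@ESC -> at (4,0): 0 [-], cum=1
Total visits = 1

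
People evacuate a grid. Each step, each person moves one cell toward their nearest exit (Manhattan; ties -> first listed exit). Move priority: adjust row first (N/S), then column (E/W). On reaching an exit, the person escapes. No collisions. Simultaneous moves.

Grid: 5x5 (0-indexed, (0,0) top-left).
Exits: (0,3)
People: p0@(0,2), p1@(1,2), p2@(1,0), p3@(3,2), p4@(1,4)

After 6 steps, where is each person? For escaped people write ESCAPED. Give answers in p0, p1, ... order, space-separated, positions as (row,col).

Step 1: p0:(0,2)->(0,3)->EXIT | p1:(1,2)->(0,2) | p2:(1,0)->(0,0) | p3:(3,2)->(2,2) | p4:(1,4)->(0,4)
Step 2: p0:escaped | p1:(0,2)->(0,3)->EXIT | p2:(0,0)->(0,1) | p3:(2,2)->(1,2) | p4:(0,4)->(0,3)->EXIT
Step 3: p0:escaped | p1:escaped | p2:(0,1)->(0,2) | p3:(1,2)->(0,2) | p4:escaped
Step 4: p0:escaped | p1:escaped | p2:(0,2)->(0,3)->EXIT | p3:(0,2)->(0,3)->EXIT | p4:escaped

ESCAPED ESCAPED ESCAPED ESCAPED ESCAPED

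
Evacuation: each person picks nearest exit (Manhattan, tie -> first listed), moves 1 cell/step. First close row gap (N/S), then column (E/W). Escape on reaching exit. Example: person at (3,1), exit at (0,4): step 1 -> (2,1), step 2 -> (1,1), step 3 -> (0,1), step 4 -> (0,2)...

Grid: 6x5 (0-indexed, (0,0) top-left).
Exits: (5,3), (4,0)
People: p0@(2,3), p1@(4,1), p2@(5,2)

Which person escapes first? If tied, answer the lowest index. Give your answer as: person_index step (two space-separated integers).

Answer: 1 1

Derivation:
Step 1: p0:(2,3)->(3,3) | p1:(4,1)->(4,0)->EXIT | p2:(5,2)->(5,3)->EXIT
Step 2: p0:(3,3)->(4,3) | p1:escaped | p2:escaped
Step 3: p0:(4,3)->(5,3)->EXIT | p1:escaped | p2:escaped
Exit steps: [3, 1, 1]
First to escape: p1 at step 1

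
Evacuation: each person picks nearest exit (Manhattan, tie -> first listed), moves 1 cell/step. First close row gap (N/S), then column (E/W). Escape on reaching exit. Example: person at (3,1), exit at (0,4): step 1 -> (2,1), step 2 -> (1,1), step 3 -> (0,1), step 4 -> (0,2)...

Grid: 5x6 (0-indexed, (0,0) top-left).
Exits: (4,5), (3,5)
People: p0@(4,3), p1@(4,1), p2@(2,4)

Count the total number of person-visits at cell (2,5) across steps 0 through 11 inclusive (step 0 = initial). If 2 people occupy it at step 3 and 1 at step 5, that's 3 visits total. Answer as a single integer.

Step 0: p0@(4,3) p1@(4,1) p2@(2,4) -> at (2,5): 0 [-], cum=0
Step 1: p0@(4,4) p1@(4,2) p2@(3,4) -> at (2,5): 0 [-], cum=0
Step 2: p0@ESC p1@(4,3) p2@ESC -> at (2,5): 0 [-], cum=0
Step 3: p0@ESC p1@(4,4) p2@ESC -> at (2,5): 0 [-], cum=0
Step 4: p0@ESC p1@ESC p2@ESC -> at (2,5): 0 [-], cum=0
Total visits = 0

Answer: 0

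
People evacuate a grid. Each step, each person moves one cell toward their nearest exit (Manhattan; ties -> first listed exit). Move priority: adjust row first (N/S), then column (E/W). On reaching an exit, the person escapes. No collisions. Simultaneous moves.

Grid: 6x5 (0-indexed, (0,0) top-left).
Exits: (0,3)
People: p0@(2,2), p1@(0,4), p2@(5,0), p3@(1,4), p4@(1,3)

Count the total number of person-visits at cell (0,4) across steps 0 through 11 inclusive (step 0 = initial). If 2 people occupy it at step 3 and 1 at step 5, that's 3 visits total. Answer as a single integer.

Step 0: p0@(2,2) p1@(0,4) p2@(5,0) p3@(1,4) p4@(1,3) -> at (0,4): 1 [p1], cum=1
Step 1: p0@(1,2) p1@ESC p2@(4,0) p3@(0,4) p4@ESC -> at (0,4): 1 [p3], cum=2
Step 2: p0@(0,2) p1@ESC p2@(3,0) p3@ESC p4@ESC -> at (0,4): 0 [-], cum=2
Step 3: p0@ESC p1@ESC p2@(2,0) p3@ESC p4@ESC -> at (0,4): 0 [-], cum=2
Step 4: p0@ESC p1@ESC p2@(1,0) p3@ESC p4@ESC -> at (0,4): 0 [-], cum=2
Step 5: p0@ESC p1@ESC p2@(0,0) p3@ESC p4@ESC -> at (0,4): 0 [-], cum=2
Step 6: p0@ESC p1@ESC p2@(0,1) p3@ESC p4@ESC -> at (0,4): 0 [-], cum=2
Step 7: p0@ESC p1@ESC p2@(0,2) p3@ESC p4@ESC -> at (0,4): 0 [-], cum=2
Step 8: p0@ESC p1@ESC p2@ESC p3@ESC p4@ESC -> at (0,4): 0 [-], cum=2
Total visits = 2

Answer: 2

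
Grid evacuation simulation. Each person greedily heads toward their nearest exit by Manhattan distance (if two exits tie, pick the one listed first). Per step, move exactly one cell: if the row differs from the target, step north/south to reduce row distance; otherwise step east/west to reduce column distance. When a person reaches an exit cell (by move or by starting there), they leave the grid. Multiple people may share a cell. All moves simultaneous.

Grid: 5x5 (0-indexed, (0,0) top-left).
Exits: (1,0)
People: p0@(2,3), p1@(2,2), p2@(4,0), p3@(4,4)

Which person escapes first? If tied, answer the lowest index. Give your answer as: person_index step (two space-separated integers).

Step 1: p0:(2,3)->(1,3) | p1:(2,2)->(1,2) | p2:(4,0)->(3,0) | p3:(4,4)->(3,4)
Step 2: p0:(1,3)->(1,2) | p1:(1,2)->(1,1) | p2:(3,0)->(2,0) | p3:(3,4)->(2,4)
Step 3: p0:(1,2)->(1,1) | p1:(1,1)->(1,0)->EXIT | p2:(2,0)->(1,0)->EXIT | p3:(2,4)->(1,4)
Step 4: p0:(1,1)->(1,0)->EXIT | p1:escaped | p2:escaped | p3:(1,4)->(1,3)
Step 5: p0:escaped | p1:escaped | p2:escaped | p3:(1,3)->(1,2)
Step 6: p0:escaped | p1:escaped | p2:escaped | p3:(1,2)->(1,1)
Step 7: p0:escaped | p1:escaped | p2:escaped | p3:(1,1)->(1,0)->EXIT
Exit steps: [4, 3, 3, 7]
First to escape: p1 at step 3

Answer: 1 3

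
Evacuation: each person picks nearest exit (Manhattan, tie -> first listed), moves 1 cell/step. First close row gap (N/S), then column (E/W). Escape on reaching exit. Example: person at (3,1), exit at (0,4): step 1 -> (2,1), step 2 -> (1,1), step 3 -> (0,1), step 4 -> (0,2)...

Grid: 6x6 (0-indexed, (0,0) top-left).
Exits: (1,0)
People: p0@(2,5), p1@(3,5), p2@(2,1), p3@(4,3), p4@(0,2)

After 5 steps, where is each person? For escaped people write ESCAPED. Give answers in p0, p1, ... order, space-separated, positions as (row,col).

Step 1: p0:(2,5)->(1,5) | p1:(3,5)->(2,5) | p2:(2,1)->(1,1) | p3:(4,3)->(3,3) | p4:(0,2)->(1,2)
Step 2: p0:(1,5)->(1,4) | p1:(2,5)->(1,5) | p2:(1,1)->(1,0)->EXIT | p3:(3,3)->(2,3) | p4:(1,2)->(1,1)
Step 3: p0:(1,4)->(1,3) | p1:(1,5)->(1,4) | p2:escaped | p3:(2,3)->(1,3) | p4:(1,1)->(1,0)->EXIT
Step 4: p0:(1,3)->(1,2) | p1:(1,4)->(1,3) | p2:escaped | p3:(1,3)->(1,2) | p4:escaped
Step 5: p0:(1,2)->(1,1) | p1:(1,3)->(1,2) | p2:escaped | p3:(1,2)->(1,1) | p4:escaped

(1,1) (1,2) ESCAPED (1,1) ESCAPED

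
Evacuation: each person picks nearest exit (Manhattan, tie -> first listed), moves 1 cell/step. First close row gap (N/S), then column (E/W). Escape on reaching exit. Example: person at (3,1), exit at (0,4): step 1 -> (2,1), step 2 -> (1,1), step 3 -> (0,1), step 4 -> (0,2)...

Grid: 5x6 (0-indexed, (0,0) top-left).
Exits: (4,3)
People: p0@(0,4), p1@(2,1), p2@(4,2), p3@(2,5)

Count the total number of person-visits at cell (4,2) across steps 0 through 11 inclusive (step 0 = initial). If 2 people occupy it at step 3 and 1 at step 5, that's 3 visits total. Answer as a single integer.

Answer: 2

Derivation:
Step 0: p0@(0,4) p1@(2,1) p2@(4,2) p3@(2,5) -> at (4,2): 1 [p2], cum=1
Step 1: p0@(1,4) p1@(3,1) p2@ESC p3@(3,5) -> at (4,2): 0 [-], cum=1
Step 2: p0@(2,4) p1@(4,1) p2@ESC p3@(4,5) -> at (4,2): 0 [-], cum=1
Step 3: p0@(3,4) p1@(4,2) p2@ESC p3@(4,4) -> at (4,2): 1 [p1], cum=2
Step 4: p0@(4,4) p1@ESC p2@ESC p3@ESC -> at (4,2): 0 [-], cum=2
Step 5: p0@ESC p1@ESC p2@ESC p3@ESC -> at (4,2): 0 [-], cum=2
Total visits = 2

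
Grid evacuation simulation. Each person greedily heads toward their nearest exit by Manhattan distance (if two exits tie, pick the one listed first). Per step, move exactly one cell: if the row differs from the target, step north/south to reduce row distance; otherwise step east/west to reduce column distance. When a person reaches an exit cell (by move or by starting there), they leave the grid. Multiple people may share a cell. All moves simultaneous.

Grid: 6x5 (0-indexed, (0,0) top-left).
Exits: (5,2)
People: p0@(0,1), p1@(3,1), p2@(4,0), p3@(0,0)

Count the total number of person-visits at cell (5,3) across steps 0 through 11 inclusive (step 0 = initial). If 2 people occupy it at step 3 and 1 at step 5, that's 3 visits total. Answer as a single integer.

Step 0: p0@(0,1) p1@(3,1) p2@(4,0) p3@(0,0) -> at (5,3): 0 [-], cum=0
Step 1: p0@(1,1) p1@(4,1) p2@(5,0) p3@(1,0) -> at (5,3): 0 [-], cum=0
Step 2: p0@(2,1) p1@(5,1) p2@(5,1) p3@(2,0) -> at (5,3): 0 [-], cum=0
Step 3: p0@(3,1) p1@ESC p2@ESC p3@(3,0) -> at (5,3): 0 [-], cum=0
Step 4: p0@(4,1) p1@ESC p2@ESC p3@(4,0) -> at (5,3): 0 [-], cum=0
Step 5: p0@(5,1) p1@ESC p2@ESC p3@(5,0) -> at (5,3): 0 [-], cum=0
Step 6: p0@ESC p1@ESC p2@ESC p3@(5,1) -> at (5,3): 0 [-], cum=0
Step 7: p0@ESC p1@ESC p2@ESC p3@ESC -> at (5,3): 0 [-], cum=0
Total visits = 0

Answer: 0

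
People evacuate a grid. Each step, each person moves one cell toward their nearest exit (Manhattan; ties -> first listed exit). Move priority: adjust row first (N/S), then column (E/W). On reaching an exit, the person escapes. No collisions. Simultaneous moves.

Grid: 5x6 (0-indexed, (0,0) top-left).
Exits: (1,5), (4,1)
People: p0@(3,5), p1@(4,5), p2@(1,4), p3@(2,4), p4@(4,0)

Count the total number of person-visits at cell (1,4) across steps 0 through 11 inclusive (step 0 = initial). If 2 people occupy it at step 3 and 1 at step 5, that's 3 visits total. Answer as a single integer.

Step 0: p0@(3,5) p1@(4,5) p2@(1,4) p3@(2,4) p4@(4,0) -> at (1,4): 1 [p2], cum=1
Step 1: p0@(2,5) p1@(3,5) p2@ESC p3@(1,4) p4@ESC -> at (1,4): 1 [p3], cum=2
Step 2: p0@ESC p1@(2,5) p2@ESC p3@ESC p4@ESC -> at (1,4): 0 [-], cum=2
Step 3: p0@ESC p1@ESC p2@ESC p3@ESC p4@ESC -> at (1,4): 0 [-], cum=2
Total visits = 2

Answer: 2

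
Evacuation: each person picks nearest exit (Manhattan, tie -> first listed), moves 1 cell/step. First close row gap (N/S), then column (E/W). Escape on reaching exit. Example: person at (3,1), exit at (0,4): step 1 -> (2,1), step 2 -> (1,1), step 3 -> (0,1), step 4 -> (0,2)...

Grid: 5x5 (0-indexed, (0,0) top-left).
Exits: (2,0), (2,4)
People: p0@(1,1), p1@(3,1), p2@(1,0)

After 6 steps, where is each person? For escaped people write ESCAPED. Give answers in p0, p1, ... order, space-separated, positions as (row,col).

Step 1: p0:(1,1)->(2,1) | p1:(3,1)->(2,1) | p2:(1,0)->(2,0)->EXIT
Step 2: p0:(2,1)->(2,0)->EXIT | p1:(2,1)->(2,0)->EXIT | p2:escaped

ESCAPED ESCAPED ESCAPED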